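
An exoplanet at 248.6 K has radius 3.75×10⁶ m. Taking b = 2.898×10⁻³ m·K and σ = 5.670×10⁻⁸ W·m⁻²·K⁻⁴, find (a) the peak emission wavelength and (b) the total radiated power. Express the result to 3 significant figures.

λ_max ≈ 11.7 μm; P ≈ 3.83×10¹⁶ W

(a) λ_max = b/T = 2.898×10⁻³/248.6 = 1.166×10⁻⁵ m = 11.7 μm.
Surface area A = 4πR² = 4π(3.75×10⁶ m)² = 1.76715×10¹⁴ m².
(b) P = σAT⁴ = 5.670×10⁻⁸×1.76715×10¹⁴×(248.6)⁴ = 3.83×10¹⁶ W.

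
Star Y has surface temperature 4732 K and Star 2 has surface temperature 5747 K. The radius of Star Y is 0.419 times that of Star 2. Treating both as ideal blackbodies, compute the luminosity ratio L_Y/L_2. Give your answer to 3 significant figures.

L_Y/L_2 ≈ 0.0807

L ∝ R²T⁴, so L_Y/L_2 = (R_Y/R_2)²(T_Y/T_2)⁴ = (0.419)² × (4732/5747)⁴ = 0.175561 × 0.459636 = 0.0807.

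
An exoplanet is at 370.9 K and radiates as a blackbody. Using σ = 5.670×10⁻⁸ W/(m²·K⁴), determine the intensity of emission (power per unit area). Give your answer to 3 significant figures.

I ≈ 1.07×10³ W/m²

Stefan–Boltzmann: I = σT⁴ = 5.670×10⁻⁸ × (370.9)⁴ = 1.07×10³ W/m².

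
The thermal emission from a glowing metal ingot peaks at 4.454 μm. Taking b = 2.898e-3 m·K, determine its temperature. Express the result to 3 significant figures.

Wien's law gives T = b/λ_max = (2.898×10⁻³ m·K)/(4.454×10⁻⁶ m) = 651 K.

T ≈ 651 K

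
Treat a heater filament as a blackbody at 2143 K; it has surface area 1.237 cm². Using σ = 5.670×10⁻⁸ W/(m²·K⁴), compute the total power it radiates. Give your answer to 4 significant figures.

Area A = 1.237 cm² = 1.237×10⁻⁴ m².
P = σAT⁴ = 5.670×10⁻⁸ × 1.237×10⁻⁴ × (2143)⁴ = 147.9 W.

P ≈ 147.9 W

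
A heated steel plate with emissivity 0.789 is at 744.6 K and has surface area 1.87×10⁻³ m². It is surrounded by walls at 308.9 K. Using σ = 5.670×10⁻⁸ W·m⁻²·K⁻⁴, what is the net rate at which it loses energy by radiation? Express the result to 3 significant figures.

Net loss ≈ 25.0 W

Area A = 1.87×10⁻³ m².
Net radiated power P_net = εσA(T⁴ − T₀⁴) = 0.789×5.670×10⁻⁸×1.87×10⁻³×(744.6⁴ − 308.9⁴).
T⁴ − T₀⁴ = 3.07392×10¹¹ − 9.10483×10⁹ = 2.98287×10¹¹ K⁴, so P_net = 25.0 W.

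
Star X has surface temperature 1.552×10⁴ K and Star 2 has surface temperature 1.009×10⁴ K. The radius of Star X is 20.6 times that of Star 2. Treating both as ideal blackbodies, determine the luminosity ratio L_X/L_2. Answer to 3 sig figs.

L_X/L_2 ≈ 2.38×10³

L ∝ R²T⁴, so L_X/L_2 = (R_X/R_2)²(T_X/T_2)⁴ = (20.6)² × (1.552×10⁴/1.009×10⁴)⁴ = 424.36 × 5.59760 = 2.38×10³.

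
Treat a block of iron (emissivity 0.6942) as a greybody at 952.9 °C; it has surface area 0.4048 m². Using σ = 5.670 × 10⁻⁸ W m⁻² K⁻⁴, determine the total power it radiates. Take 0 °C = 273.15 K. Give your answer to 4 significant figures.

T = 952.9 °C + 273.15 = 1226.05 K.
Area A = 0.4048 m².
P = εσAT⁴ = 0.6942 × 5.670×10⁻⁸ × 0.4048 × (1226.05)⁴ = 3.600×10⁴ W.

P ≈ 3.600×10⁴ W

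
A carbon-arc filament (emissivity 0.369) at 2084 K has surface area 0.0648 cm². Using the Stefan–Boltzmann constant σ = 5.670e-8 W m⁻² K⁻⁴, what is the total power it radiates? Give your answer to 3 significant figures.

P ≈ 2.56 W

Area A = 0.0648 cm² = 6.48×10⁻⁶ m².
P = εσAT⁴ = 0.369 × 5.670×10⁻⁸ × 6.48×10⁻⁶ × (2084)⁴ = 2.56 W.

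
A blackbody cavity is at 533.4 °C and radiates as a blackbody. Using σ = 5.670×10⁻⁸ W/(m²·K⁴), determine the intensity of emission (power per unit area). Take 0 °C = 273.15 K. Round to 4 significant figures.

I ≈ 2.399×10⁴ W/m²

T = 533.4 °C + 273.15 = 806.55 K.
Stefan–Boltzmann: I = σT⁴ = 5.670×10⁻⁸ × (806.55)⁴ = 2.399×10⁴ W/m².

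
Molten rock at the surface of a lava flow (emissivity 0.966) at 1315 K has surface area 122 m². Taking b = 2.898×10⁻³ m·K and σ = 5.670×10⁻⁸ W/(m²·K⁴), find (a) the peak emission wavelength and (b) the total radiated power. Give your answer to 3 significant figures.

(a) λ_max = b/T = 2.898×10⁻³/1315 = 2.204×10⁻⁶ m = 2.20 μm.
Area A = 122 m².
(b) P = εσAT⁴ = 0.966×5.670×10⁻⁸×122×(1315)⁴ = 2.00×10⁷ W.

λ_max ≈ 2.20 μm; P ≈ 2.00×10⁷ W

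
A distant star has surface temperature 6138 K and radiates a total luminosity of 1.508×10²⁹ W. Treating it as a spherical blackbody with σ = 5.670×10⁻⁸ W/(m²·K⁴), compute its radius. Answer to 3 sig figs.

R ≈ 1.22×10¹⁰ m

L = 4πR²σT⁴ ⇒ R = √(L/(4πσT⁴)).
σT⁴ = 8.04805×10⁷ W/m², so R = √(1.508×10²⁹/(4π×8.04805×10⁷)) = 1.22×10¹⁰ m.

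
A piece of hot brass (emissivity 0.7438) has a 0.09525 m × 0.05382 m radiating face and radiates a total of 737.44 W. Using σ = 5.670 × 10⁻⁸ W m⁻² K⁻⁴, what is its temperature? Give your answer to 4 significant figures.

Area A = 0.09525 × 0.05382 = 5.12635×10⁻³ m².
P = εσAT⁴ ⇒ T = (P/(εσA))^(1/4) = (737.44/(0.7438×5.670×10⁻⁸×5.12635×10⁻³))^(1/4) = 1359 K.

T ≈ 1359 K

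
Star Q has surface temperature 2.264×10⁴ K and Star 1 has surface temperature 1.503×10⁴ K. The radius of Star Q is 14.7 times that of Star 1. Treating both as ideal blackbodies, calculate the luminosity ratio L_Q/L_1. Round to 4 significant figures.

L_Q/L_1 ≈ 1113

L ∝ R²T⁴, so L_Q/L_1 = (R_Q/R_1)²(T_Q/T_1)⁴ = (14.7)² × (2.264×10⁴/1.503×10⁴)⁴ = 216.09 × 5.14837 = 1113.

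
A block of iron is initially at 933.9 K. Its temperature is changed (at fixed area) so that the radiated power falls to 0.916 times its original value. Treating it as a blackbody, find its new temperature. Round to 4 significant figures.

T₂ ≈ 913.6 K

P ∝ T⁴, so T₂/T₁ = (P₂/P₁)^(1/4) = (0.916)^(1/4) = 0.978304.
T₂ = 933.9 × 0.978304 = 913.6 K.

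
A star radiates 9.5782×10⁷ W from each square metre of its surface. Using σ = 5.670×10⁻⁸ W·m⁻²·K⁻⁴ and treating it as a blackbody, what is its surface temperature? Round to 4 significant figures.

I = σT⁴, so T = (I/σ)^(1/4) = (9.5782×10⁷/(5.670×10⁻⁸))^(1/4) = 6411 K.

T ≈ 6411 K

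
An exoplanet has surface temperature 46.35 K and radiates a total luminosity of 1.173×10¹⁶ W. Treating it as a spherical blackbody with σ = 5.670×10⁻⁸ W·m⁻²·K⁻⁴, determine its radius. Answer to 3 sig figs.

L = 4πR²σT⁴ ⇒ R = √(L/(4πσT⁴)).
σT⁴ = 0.261687 W/m², so R = √(1.173×10¹⁶/(4π×0.261687)) = 5.97×10⁷ m.

R ≈ 5.97×10⁷ m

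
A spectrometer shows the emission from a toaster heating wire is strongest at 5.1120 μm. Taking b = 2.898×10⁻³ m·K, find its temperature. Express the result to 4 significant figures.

T ≈ 566.9 K

Wien's law gives T = b/λ_max = (2.898×10⁻³ m·K)/(5.1120×10⁻⁶ m) = 566.9 K.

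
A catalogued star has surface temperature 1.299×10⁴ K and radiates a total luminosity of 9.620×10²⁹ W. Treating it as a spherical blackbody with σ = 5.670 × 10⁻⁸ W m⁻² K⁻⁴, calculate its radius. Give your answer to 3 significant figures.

R ≈ 6.89×10⁹ m

L = 4πR²σT⁴ ⇒ R = √(L/(4πσT⁴)).
σT⁴ = 1.61443×10⁹ W/m², so R = √(9.620×10²⁹/(4π×1.61443×10⁹)) = 6.89×10⁹ m.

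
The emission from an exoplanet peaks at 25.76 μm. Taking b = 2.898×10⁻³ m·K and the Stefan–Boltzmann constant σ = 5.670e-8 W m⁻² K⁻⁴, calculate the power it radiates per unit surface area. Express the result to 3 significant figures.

Wien's law: T = b/λ_max = 2.898×10⁻³/2.576×10⁻⁵ = 112.500 K.
Then I = σT⁴ = 5.670×10⁻⁸×(112.500)⁴ = 9.08 W/m².

I ≈ 9.08 W/m²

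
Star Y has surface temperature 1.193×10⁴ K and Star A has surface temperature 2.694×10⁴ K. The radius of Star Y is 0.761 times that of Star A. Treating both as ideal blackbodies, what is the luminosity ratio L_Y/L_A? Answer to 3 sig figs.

L_Y/L_A ≈ 0.0223

L ∝ R²T⁴, so L_Y/L_A = (R_Y/R_A)²(T_Y/T_A)⁴ = (0.761)² × (1.193×10⁴/2.694×10⁴)⁴ = 0.579121 × 0.0384566 = 0.0223.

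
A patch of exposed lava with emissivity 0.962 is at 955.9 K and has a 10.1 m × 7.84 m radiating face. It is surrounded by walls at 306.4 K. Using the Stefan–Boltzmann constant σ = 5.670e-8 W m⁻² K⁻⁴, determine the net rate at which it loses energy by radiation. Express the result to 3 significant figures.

Area A = 10.1 × 7.84 = 79.184 m².
Net radiated power P_net = εσA(T⁴ − T₀⁴) = 0.962×5.670×10⁻⁸×79.184×(955.9⁴ − 306.4⁴).
T⁴ − T₀⁴ = 8.34930×10¹¹ − 8.81363×10⁹ = 8.26116×10¹¹ K⁴, so P_net = 3.57×10⁶ W.

Net loss ≈ 3.57×10⁶ W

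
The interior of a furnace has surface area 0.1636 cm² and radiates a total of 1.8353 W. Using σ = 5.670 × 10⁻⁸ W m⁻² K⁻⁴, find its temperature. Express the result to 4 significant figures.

Area A = 0.1636 cm² = 1.636×10⁻⁵ m².
P = σAT⁴ ⇒ T = (P/(σA))^(1/4) = (1.8353/(5.670×10⁻⁸×1.636×10⁻⁵))^(1/4) = 1186 K.

T ≈ 1186 K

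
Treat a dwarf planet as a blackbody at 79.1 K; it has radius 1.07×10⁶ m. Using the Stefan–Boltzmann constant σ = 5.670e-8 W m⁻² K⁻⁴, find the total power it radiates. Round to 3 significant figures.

P ≈ 3.19×10¹³ W

Surface area A = 4πR² = 4π(1.07×10⁶ m)² = 1.43872×10¹³ m².
P = σAT⁴ = 5.670×10⁻⁸ × 1.43872×10¹³ × (79.1)⁴ = 3.19×10¹³ W.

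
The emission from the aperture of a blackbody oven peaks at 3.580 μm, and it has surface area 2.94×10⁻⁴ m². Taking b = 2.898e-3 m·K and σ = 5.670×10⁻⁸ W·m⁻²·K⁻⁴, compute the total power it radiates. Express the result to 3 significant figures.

Wien's law: T = b/λ_max = 2.898×10⁻³/3.580×10⁻⁶ = 809.497 K.
Area A = 2.94×10⁻⁴ m².
Then P = σAT⁴ = 5.670×10⁻⁸×2.94×10⁻⁴×(809.497)⁴ = 7.16 W.

P ≈ 7.16 W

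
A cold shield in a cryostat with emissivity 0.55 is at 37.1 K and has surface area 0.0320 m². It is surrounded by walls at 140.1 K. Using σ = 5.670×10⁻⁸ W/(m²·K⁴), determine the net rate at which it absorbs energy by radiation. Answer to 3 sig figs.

Area A = 0.0320 m².
Net radiated power P_net = εσA(T⁴ − T₀⁴) = 0.55×5.670×10⁻⁸×0.0320×(37.1⁴ − 140.1⁴).
T⁴ − T₀⁴ = 1.89450×10⁶ − 3.85259×10⁸ = -3.83364×10⁸ K⁴, so P_net = -0.383 W — negative, meaning a net gain of 0.383 W.

Net gain ≈ 0.383 W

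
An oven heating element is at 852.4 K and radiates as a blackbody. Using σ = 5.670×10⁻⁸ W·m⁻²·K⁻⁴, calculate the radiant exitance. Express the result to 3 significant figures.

I ≈ 2.99×10⁴ W/m²

Stefan–Boltzmann: I = σT⁴ = 5.670×10⁻⁸ × (852.4)⁴ = 2.99×10⁴ W/m².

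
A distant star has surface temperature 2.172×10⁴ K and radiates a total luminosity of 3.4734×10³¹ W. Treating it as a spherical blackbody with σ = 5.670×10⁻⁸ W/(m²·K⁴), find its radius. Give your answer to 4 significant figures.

R ≈ 1.480×10¹⁰ m

L = 4πR²σT⁴ ⇒ R = √(L/(4πσT⁴)).
σT⁴ = 1.26189×10¹⁰ W/m², so R = √(3.4734×10³¹/(4π×1.26189×10¹⁰)) = 1.480×10¹⁰ m.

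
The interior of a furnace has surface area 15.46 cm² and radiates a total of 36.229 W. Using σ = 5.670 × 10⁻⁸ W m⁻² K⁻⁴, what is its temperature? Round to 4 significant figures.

T ≈ 801.8 K

Area A = 15.46 cm² = 1.546×10⁻³ m².
P = σAT⁴ ⇒ T = (P/(σA))^(1/4) = (36.229/(5.670×10⁻⁸×1.546×10⁻³))^(1/4) = 801.8 K.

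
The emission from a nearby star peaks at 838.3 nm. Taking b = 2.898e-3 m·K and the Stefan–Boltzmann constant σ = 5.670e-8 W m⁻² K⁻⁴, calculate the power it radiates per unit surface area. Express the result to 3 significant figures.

I ≈ 8.10×10⁶ W/m²

Wien's law: T = b/λ_max = 2.898×10⁻³/8.383×10⁻⁷ = 3457.00 K.
Then I = σT⁴ = 5.670×10⁻⁸×(3457.00)⁴ = 8.10×10⁶ W/m².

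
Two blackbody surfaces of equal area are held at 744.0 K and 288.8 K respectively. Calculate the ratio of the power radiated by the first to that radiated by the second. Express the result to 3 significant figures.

P₁/P₂ ≈ 44.0

With equal areas, P₁/P₂ = (T₁/T₂)⁴ = (744.0/288.8)⁴ = 44.0.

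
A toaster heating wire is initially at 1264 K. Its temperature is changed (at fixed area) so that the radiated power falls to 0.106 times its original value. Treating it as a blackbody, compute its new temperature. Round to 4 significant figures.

P ∝ T⁴, so T₂/T₁ = (P₂/P₁)^(1/4) = (0.106)^(1/4) = 0.570593.
T₂ = 1264 × 0.570593 = 721.2 K.

T₂ ≈ 721.2 K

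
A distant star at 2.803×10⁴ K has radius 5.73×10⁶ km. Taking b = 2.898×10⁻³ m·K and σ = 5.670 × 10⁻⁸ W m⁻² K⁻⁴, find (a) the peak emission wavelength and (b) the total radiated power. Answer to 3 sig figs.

(a) λ_max = b/T = 2.898×10⁻³/2.803×10⁴ = 1.034×10⁻⁷ m = 103 nm.
Surface area A = 4πR² = 4π(5.73×10⁹ m)² = 4.12590×10²⁰ m².
(b) P = σAT⁴ = 5.670×10⁻⁸×4.12590×10²⁰×(2.803×10⁴)⁴ = 1.44×10³¹ W.

λ_max ≈ 103 nm; P ≈ 1.44×10³¹ W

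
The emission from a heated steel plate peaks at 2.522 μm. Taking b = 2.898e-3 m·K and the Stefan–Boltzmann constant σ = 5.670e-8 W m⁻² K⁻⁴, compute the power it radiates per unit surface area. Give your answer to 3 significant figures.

I ≈ 9.89×10⁴ W/m²

Wien's law: T = b/λ_max = 2.898×10⁻³/2.522×10⁻⁶ = 1149.09 K.
Then I = σT⁴ = 5.670×10⁻⁸×(1149.09)⁴ = 9.89×10⁴ W/m².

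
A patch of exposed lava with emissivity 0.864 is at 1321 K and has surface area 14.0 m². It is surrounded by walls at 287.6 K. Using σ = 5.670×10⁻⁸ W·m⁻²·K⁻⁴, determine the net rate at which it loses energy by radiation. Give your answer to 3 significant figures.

Net loss ≈ 2.08×10⁶ W

Area A = 14.0 m².
Net radiated power P_net = εσA(T⁴ − T₀⁴) = 0.864×5.670×10⁻⁸×14.0×(1321⁴ − 287.6⁴).
T⁴ − T₀⁴ = 3.04517×10¹² − 6.84157×10⁹ = 3.03833×10¹² K⁴, so P_net = 2.08×10⁶ W.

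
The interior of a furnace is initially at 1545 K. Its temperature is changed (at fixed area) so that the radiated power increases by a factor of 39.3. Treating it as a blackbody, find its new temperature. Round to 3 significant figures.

T₂ ≈ 3.87×10³ K

P ∝ T⁴, so T₂/T₁ = (P₂/P₁)^(1/4) = (39.3)^(1/4) = 2.50379.
T₂ = 1545 × 2.50379 = 3.87×10³ K.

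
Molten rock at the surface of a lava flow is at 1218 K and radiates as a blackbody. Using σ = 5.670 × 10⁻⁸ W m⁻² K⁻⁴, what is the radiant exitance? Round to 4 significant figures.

Stefan–Boltzmann: I = σT⁴ = 5.670×10⁻⁸ × (1218)⁴ = 1.248×10⁵ W/m².

I ≈ 1.248×10⁵ W/m²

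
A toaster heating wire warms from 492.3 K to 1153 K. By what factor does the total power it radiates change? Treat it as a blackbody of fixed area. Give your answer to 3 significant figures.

P₂/P₁ ≈ 30.1

P ∝ T⁴, so P₂/P₁ = (T₂/T₁)⁴ = (1153/492.3)⁴ = (2.34207)⁴ = 30.1.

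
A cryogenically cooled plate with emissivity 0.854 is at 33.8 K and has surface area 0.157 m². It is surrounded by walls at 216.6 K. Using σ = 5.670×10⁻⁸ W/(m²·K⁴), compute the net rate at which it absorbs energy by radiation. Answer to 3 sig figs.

Net gain ≈ 16.7 W

Area A = 0.157 m².
Net radiated power P_net = εσA(T⁴ − T₀⁴) = 0.854×5.670×10⁻⁸×0.157×(33.8⁴ − 216.6⁴).
T⁴ − T₀⁴ = 1.30517×10⁶ − 2.20107×10⁹ = -2.19976×10⁹ K⁴, so P_net = -16.7 W — negative, meaning a net gain of 16.7 W.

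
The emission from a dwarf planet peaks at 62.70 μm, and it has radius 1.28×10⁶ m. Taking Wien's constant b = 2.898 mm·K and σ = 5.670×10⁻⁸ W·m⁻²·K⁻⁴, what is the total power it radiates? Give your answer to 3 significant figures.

Wien's law: T = b/λ_max = 2.898×10⁻³/6.270×10⁻⁵ = 46.2201 K.
Surface area A = 4πR² = 4π(1.28×10⁶ m)² = 2.05887×10¹³ m².
Then P = σAT⁴ = 5.670×10⁻⁸×2.05887×10¹³×(46.2201)⁴ = 5.33×10¹² W.

P ≈ 5.33×10¹² W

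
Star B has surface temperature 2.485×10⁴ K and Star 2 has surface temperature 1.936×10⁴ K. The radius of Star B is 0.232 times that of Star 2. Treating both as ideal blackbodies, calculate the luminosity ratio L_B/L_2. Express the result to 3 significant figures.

L ∝ R²T⁴, so L_B/L_2 = (R_B/R_2)²(T_B/T_2)⁴ = (0.232)² × (2.485×10⁴/1.936×10⁴)⁴ = 0.053824 × 2.71446 = 0.146.

L_B/L_2 ≈ 0.146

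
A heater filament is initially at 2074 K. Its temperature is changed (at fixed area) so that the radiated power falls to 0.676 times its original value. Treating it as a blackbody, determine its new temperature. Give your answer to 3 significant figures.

P ∝ T⁴, so T₂/T₁ = (P₂/P₁)^(1/4) = (0.676)^(1/4) = 0.906748.
T₂ = 2074 × 0.906748 = 1.88×10³ K.

T₂ ≈ 1.88×10³ K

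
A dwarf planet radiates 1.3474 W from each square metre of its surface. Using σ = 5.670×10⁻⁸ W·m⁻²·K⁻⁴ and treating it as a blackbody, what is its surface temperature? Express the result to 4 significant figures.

I = σT⁴, so T = (I/σ)^(1/4) = (1.3474/(5.670×10⁻⁸))^(1/4) = 69.82 K.

T ≈ 69.82 K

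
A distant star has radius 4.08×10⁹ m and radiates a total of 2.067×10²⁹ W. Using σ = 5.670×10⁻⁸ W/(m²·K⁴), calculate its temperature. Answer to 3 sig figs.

T ≈ 1.15×10⁴ K

Surface area A = 4πR² = 4π(4.08×10⁹ m)² = 2.09185×10²⁰ m².
P = σAT⁴ ⇒ T = (P/(σA))^(1/4) = (2.067×10²⁹/(5.670×10⁻⁸×2.09185×10²⁰))^(1/4) = 1.15×10⁴ K.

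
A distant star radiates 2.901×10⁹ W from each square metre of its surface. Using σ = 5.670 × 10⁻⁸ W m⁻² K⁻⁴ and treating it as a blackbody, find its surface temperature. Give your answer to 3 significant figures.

I = σT⁴, so T = (I/σ)^(1/4) = (2.901×10⁹/(5.670×10⁻⁸))^(1/4) = 1.50×10⁴ K.

T ≈ 1.50×10⁴ K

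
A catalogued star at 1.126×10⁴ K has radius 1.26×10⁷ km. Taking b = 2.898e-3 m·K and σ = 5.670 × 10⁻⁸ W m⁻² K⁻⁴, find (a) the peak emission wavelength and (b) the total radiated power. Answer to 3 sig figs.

λ_max ≈ 257 nm; P ≈ 1.82×10³⁰ W

(a) λ_max = b/T = 2.898×10⁻³/1.126×10⁴ = 2.574×10⁻⁷ m = 257 nm.
Surface area A = 4πR² = 4π(1.26×10¹⁰ m)² = 1.99504×10²¹ m².
(b) P = σAT⁴ = 5.670×10⁻⁸×1.99504×10²¹×(1.126×10⁴)⁴ = 1.82×10³⁰ W.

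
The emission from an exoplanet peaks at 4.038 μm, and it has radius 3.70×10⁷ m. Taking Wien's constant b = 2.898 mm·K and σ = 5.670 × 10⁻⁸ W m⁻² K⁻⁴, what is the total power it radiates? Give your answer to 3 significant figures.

P ≈ 2.59×10²⁰ W

Wien's law: T = b/λ_max = 2.898×10⁻³/4.038×10⁻⁶ = 717.682 K.
Surface area A = 4πR² = 4π(3.70×10⁷ m)² = 1.72034×10¹⁶ m².
Then P = σAT⁴ = 5.670×10⁻⁸×1.72034×10¹⁶×(717.682)⁴ = 2.59×10²⁰ W.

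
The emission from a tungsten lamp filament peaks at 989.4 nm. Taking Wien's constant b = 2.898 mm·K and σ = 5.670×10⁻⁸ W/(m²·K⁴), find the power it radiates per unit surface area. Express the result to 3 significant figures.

Wien's law: T = b/λ_max = 2.898×10⁻³/9.894×10⁻⁷ = 2929.05 K.
Then I = σT⁴ = 5.670×10⁻⁸×(2929.05)⁴ = 4.17×10⁶ W/m².

I ≈ 4.17×10⁶ W/m²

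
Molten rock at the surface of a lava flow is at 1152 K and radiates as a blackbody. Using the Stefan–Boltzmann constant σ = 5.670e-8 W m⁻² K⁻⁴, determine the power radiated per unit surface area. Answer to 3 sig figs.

I ≈ 9.99×10⁴ W/m²

Stefan–Boltzmann: I = σT⁴ = 5.670×10⁻⁸ × (1152)⁴ = 9.99×10⁴ W/m².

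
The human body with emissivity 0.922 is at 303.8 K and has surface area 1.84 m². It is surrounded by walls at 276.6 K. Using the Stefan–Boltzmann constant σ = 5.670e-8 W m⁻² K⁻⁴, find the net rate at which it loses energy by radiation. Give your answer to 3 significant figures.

Net loss ≈ 256 W

Area A = 1.84 m².
Net radiated power P_net = εσA(T⁴ − T₀⁴) = 0.922×5.670×10⁻⁸×1.84×(303.8⁴ − 276.6⁴).
T⁴ − T₀⁴ = 8.51826×10⁹ − 5.85341×10⁹ = 2.66485×10⁹ K⁴, so P_net = 256 W.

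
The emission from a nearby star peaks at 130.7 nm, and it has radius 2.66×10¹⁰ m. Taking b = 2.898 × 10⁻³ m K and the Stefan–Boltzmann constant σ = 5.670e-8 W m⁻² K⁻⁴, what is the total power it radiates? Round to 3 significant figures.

Wien's law: T = b/λ_max = 2.898×10⁻³/1.307×10⁻⁷ = 22172.9 K.
Surface area A = 4πR² = 4π(2.66×10¹⁰ m)² = 8.89146×10²¹ m².
Then P = σAT⁴ = 5.670×10⁻⁸×8.89146×10²¹×(22172.9)⁴ = 1.22×10³² W.

P ≈ 1.22×10³² W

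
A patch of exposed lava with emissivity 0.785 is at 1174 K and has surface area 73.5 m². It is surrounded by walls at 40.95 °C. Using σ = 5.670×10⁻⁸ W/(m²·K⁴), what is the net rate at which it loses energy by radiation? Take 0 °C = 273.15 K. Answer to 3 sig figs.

Net loss ≈ 6.18×10⁶ W

Surroundings: T = 40.95 °C + 273.15 = 314.10 K.
Area A = 73.5 m².
Net radiated power P_net = εσA(T⁴ − T₀⁴) = 0.785×5.670×10⁻⁸×73.5×(1174⁴ − 314.10⁴).
T⁴ − T₀⁴ = 1.89964×10¹² − 9.73356×10⁹ = 1.88991×10¹² K⁴, so P_net = 6.18×10⁶ W.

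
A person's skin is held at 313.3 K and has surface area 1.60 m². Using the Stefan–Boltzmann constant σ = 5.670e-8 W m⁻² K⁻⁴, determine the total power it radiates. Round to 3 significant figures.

Area A = 1.60 m².
P = σAT⁴ = 5.670×10⁻⁸ × 1.60 × (313.3)⁴ = 874 W.

P ≈ 874 W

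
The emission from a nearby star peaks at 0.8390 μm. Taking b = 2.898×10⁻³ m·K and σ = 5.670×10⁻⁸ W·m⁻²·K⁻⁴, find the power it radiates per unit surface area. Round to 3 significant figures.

I ≈ 8.07×10⁶ W/m²

Wien's law: T = b/λ_max = 2.898×10⁻³/8.390×10⁻⁷ = 3454.11 K.
Then I = σT⁴ = 5.670×10⁻⁸×(3454.11)⁴ = 8.07×10⁶ W/m².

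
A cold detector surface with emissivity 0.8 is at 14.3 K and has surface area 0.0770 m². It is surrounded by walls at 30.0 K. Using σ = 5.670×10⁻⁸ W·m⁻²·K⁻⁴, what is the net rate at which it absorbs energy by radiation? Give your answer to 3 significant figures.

Area A = 0.0770 m².
Net radiated power P_net = εσA(T⁴ − T₀⁴) = 0.8×5.670×10⁻⁸×0.0770×(14.3⁴ − 30.0⁴).
T⁴ − T₀⁴ = 41816.2 − 8.10000×10⁵ = -7.68184×10⁵ K⁴, so P_net = -2.68×10⁻³ W — negative, meaning a net gain of 2.68×10⁻³ W.

Net gain ≈ 2.68×10⁻³ W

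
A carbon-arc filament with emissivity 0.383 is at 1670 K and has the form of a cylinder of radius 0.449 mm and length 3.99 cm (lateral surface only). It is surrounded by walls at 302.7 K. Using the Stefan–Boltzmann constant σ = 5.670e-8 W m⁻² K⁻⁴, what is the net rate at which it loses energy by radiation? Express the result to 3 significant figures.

Lateral area A = 2πrL = 2π×4.49×10⁻⁴×0.0399 = 1.12564×10⁻⁴ m².
Net radiated power P_net = εσA(T⁴ − T₀⁴) = 0.383×5.670×10⁻⁸×1.12564×10⁻⁴×(1670⁴ − 302.7⁴).
T⁴ − T₀⁴ = 7.77796×10¹² − 8.39556×10⁹ = 7.76956×10¹² K⁴, so P_net = 19.0 W.

Net loss ≈ 19.0 W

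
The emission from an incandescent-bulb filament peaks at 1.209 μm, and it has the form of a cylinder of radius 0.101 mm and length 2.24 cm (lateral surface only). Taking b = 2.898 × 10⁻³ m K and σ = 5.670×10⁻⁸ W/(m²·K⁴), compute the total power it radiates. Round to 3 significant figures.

Wien's law: T = b/λ_max = 2.898×10⁻³/1.209×10⁻⁶ = 2397.02 K.
Lateral area A = 2πrL = 2π×1.01×10⁻⁴×0.0224 = 1.42151×10⁻⁵ m².
Then P = σAT⁴ = 5.670×10⁻⁸×1.42151×10⁻⁵×(2397.02)⁴ = 26.6 W.

P ≈ 26.6 W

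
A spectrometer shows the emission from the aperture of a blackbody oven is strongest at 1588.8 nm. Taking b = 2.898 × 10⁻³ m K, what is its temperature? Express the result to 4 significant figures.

Wien's law gives T = b/λ_max = (2.898×10⁻³ m·K)/(1.5888×10⁻⁶ m) = 1824 K.

T ≈ 1824 K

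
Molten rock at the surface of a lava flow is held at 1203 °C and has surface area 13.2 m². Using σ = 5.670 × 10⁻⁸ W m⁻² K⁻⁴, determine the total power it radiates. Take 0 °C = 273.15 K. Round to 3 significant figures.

P ≈ 3.55×10⁶ W

T = 1203 °C + 273.15 = 1476.15 K.
Area A = 13.2 m².
P = σAT⁴ = 5.670×10⁻⁸ × 13.2 × (1476.15)⁴ = 3.55×10⁶ W.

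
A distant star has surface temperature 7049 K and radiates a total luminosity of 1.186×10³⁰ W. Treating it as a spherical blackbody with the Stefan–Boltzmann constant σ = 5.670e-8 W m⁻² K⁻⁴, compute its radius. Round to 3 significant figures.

L = 4πR²σT⁴ ⇒ R = √(L/(4πσT⁴)).
σT⁴ = 1.39989×10⁸ W/m², so R = √(1.186×10³⁰/(4π×1.39989×10⁸)) = 2.60×10¹⁰ m.

R ≈ 2.60×10¹⁰ m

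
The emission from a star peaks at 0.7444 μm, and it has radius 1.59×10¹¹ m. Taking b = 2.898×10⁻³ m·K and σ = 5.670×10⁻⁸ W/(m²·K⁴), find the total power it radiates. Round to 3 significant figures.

P ≈ 4.14×10³⁰ W

Wien's law: T = b/λ_max = 2.898×10⁻³/7.444×10⁻⁷ = 3893.07 K.
Surface area A = 4πR² = 4π(1.59×10¹¹ m)² = 3.17690×10²³ m².
Then P = σAT⁴ = 5.670×10⁻⁸×3.17690×10²³×(3893.07)⁴ = 4.14×10³⁰ W.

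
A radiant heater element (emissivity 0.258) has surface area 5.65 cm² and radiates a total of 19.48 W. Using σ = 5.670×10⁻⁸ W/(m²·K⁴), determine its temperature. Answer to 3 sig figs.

Area A = 5.65 cm² = 5.65×10⁻⁴ m².
P = εσAT⁴ ⇒ T = (P/(εσA))^(1/4) = (19.48/(0.258×5.670×10⁻⁸×5.65×10⁻⁴))^(1/4) = 1.24×10³ K.

T ≈ 1.24×10³ K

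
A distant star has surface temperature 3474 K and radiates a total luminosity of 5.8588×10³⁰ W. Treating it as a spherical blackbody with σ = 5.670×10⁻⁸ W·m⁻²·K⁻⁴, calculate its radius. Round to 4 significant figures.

L = 4πR²σT⁴ ⇒ R = √(L/(4πσT⁴)).
σT⁴ = 8.25852×10⁶ W/m², so R = √(5.8588×10³⁰/(4π×8.25852×10⁶)) = 2.376×10¹¹ m.

R ≈ 2.376×10¹¹ m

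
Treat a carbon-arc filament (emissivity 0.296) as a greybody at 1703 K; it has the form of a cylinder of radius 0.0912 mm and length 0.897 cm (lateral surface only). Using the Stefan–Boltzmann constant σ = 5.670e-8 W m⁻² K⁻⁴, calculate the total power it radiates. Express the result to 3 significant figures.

P ≈ 0.726 W

Lateral area A = 2πrL = 2π×9.12×10⁻⁵×8.97×10⁻³ = 5.14005×10⁻⁶ m².
P = εσAT⁴ = 0.296 × 5.670×10⁻⁸ × 5.14005×10⁻⁶ × (1703)⁴ = 0.726 W.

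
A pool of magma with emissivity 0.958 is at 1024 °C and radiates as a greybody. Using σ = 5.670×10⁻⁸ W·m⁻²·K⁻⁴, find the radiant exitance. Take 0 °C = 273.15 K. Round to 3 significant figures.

I ≈ 1.54×10⁵ W/m²

T = 1024 °C + 273.15 = 1297.15 K.
Stefan–Boltzmann: I = εσT⁴ = 0.958 × 5.670×10⁻⁸ × (1297.15)⁴ = 1.54×10⁵ W/m².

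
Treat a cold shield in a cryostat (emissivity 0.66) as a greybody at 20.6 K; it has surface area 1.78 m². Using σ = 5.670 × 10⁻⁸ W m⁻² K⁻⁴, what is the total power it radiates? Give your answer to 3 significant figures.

P ≈ 0.0120 W

Area A = 1.78 m².
P = εσAT⁴ = 0.66 × 5.670×10⁻⁸ × 1.78 × (20.6)⁴ = 0.0120 W.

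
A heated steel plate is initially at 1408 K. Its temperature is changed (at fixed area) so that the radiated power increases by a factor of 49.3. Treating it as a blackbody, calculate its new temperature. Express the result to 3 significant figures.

T₂ ≈ 3.73×10³ K

P ∝ T⁴, so T₂/T₁ = (P₂/P₁)^(1/4) = (49.3)^(1/4) = 2.64979.
T₂ = 1408 × 2.64979 = 3.73×10³ K.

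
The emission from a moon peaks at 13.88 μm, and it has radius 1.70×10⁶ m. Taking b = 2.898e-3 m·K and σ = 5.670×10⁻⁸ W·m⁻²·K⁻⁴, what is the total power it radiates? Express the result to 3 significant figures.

P ≈ 3.91×10¹⁵ W

Wien's law: T = b/λ_max = 2.898×10⁻³/1.388×10⁻⁵ = 208.790 K.
Surface area A = 4πR² = 4π(1.70×10⁶ m)² = 3.63168×10¹³ m².
Then P = σAT⁴ = 5.670×10⁻⁸×3.63168×10¹³×(208.790)⁴ = 3.91×10¹⁵ W.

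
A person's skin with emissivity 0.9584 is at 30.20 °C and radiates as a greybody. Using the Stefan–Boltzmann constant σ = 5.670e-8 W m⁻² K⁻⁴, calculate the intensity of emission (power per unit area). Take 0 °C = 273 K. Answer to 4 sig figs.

T = 30.20 °C + 273 = 303.20 K.
Stefan–Boltzmann: I = εσT⁴ = 0.9584 × 5.670×10⁻⁸ × (303.20)⁴ = 459.2 W/m².

I ≈ 459.2 W/m²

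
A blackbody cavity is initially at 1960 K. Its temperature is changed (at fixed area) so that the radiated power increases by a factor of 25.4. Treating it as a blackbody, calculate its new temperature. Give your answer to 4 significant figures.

T₂ ≈ 4400 K

P ∝ T⁴, so T₂/T₁ = (P₂/P₁)^(1/4) = (25.4)^(1/4) = 2.24496.
T₂ = 1960 × 2.24496 = 4400 K.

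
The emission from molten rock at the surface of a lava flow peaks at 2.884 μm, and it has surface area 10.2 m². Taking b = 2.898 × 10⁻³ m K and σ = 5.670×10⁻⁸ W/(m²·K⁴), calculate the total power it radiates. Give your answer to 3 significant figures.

P ≈ 5.90×10⁵ W

Wien's law: T = b/λ_max = 2.898×10⁻³/2.884×10⁻⁶ = 1004.85 K.
Area A = 10.2 m².
Then P = σAT⁴ = 5.670×10⁻⁸×10.2×(1004.85)⁴ = 5.90×10⁵ W.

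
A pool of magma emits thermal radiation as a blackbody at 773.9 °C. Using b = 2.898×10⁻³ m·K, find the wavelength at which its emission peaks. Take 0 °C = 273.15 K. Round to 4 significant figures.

T = 773.9 °C + 273.15 = 1047.05 K.
Wien's displacement law: λ_max = b/T = (2.898×10⁻³ m·K)/(1047.05 K) = 2.7678×10⁻⁶ m.
That is 2768 nm, in the infrared range.

λ_max ≈ 2768 nm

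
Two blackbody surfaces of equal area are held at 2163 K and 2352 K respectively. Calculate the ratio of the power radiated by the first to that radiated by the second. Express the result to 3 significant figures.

P₁/P₂ ≈ 0.715

With equal areas, P₁/P₂ = (T₁/T₂)⁴ = (2163/2352)⁴ = 0.715.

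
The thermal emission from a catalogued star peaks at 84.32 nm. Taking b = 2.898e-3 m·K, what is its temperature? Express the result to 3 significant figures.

Wien's law gives T = b/λ_max = (2.898×10⁻³ m·K)/(8.432×10⁻⁸ m) = 3.44×10⁴ K.

T ≈ 3.44×10⁴ K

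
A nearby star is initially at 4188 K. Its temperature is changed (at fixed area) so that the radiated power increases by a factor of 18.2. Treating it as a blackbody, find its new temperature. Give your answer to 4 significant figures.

T₂ ≈ 8650 K

P ∝ T⁴, so T₂/T₁ = (P₂/P₁)^(1/4) = (18.2)^(1/4) = 2.06547.
T₂ = 4188 × 2.06547 = 8650 K.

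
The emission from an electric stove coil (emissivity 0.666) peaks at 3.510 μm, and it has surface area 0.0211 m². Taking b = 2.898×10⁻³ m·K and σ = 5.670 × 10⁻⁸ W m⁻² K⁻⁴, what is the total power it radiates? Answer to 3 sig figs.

P ≈ 370 W

Wien's law: T = b/λ_max = 2.898×10⁻³/3.510×10⁻⁶ = 825.641 K.
Area A = 0.0211 m².
Then P = εσAT⁴ = 0.666×5.670×10⁻⁸×0.0211×(825.641)⁴ = 370 W.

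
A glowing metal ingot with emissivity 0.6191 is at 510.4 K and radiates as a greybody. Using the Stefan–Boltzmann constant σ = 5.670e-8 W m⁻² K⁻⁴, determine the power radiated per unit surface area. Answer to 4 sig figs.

I ≈ 2382 W/m²

Stefan–Boltzmann: I = εσT⁴ = 0.6191 × 5.670×10⁻⁸ × (510.4)⁴ = 2382 W/m².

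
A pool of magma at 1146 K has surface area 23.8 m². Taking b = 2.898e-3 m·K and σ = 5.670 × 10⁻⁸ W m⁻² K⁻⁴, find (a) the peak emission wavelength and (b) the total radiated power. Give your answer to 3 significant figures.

λ_max ≈ 2.53 μm; P ≈ 2.33×10⁶ W

(a) λ_max = b/T = 2.898×10⁻³/1146 = 2.529×10⁻⁶ m = 2.53 μm.
Area A = 23.8 m².
(b) P = σAT⁴ = 5.670×10⁻⁸×23.8×(1146)⁴ = 2.33×10⁶ W.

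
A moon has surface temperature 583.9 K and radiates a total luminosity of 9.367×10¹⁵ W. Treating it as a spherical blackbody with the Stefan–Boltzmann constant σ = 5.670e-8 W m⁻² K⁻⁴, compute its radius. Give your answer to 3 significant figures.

R ≈ 3.36×10⁵ m

L = 4πR²σT⁴ ⇒ R = √(L/(4πσT⁴)).
σT⁴ = 6590.78 W/m², so R = √(9.367×10¹⁵/(4π×6590.78)) = 3.36×10⁵ m.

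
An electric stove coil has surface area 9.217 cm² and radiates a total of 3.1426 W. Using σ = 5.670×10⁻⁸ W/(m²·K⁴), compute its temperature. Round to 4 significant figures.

T ≈ 495.2 K

Area A = 9.217 cm² = 9.217×10⁻⁴ m².
P = σAT⁴ ⇒ T = (P/(σA))^(1/4) = (3.1426/(5.670×10⁻⁸×9.217×10⁻⁴))^(1/4) = 495.2 K.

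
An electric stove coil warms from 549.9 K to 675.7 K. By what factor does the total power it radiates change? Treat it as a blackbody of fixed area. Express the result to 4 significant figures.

P₂/P₁ ≈ 2.280

P ∝ T⁴, so P₂/P₁ = (T₂/T₁)⁴ = (675.7/549.9)⁴ = (1.22877)⁴ = 2.280.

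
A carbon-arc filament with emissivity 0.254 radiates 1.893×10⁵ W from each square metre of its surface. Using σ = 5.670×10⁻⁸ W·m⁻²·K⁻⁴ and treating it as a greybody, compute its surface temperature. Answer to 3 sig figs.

I = εσT⁴, so T = (I/εσ)^(1/4) = (1.893×10⁵/(0.254×5.670×10⁻⁸))^(1/4) = 1.90×10³ K.

T ≈ 1.90×10³ K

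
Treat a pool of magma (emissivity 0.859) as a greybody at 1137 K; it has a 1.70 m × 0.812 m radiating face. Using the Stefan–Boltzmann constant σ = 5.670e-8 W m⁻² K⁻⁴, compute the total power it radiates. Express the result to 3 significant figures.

P ≈ 1.12×10⁵ W

Area A = 1.70 × 0.812 = 1.3804 m².
P = εσAT⁴ = 0.859 × 5.670×10⁻⁸ × 1.3804 × (1137)⁴ = 1.12×10⁵ W.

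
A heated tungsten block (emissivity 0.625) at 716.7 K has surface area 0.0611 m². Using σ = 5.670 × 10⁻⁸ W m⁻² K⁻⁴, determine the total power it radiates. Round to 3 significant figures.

P ≈ 571 W

Area A = 0.0611 m².
P = εσAT⁴ = 0.625 × 5.670×10⁻⁸ × 0.0611 × (716.7)⁴ = 571 W.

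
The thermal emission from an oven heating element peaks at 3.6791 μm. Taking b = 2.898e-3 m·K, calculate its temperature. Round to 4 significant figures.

T ≈ 787.7 K

Wien's law gives T = b/λ_max = (2.898×10⁻³ m·K)/(3.6791×10⁻⁶ m) = 787.7 K.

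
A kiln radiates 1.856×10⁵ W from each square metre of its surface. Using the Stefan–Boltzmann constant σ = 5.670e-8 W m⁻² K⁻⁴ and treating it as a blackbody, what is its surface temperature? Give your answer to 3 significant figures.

I = σT⁴, so T = (I/σ)^(1/4) = (1.856×10⁵/(5.670×10⁻⁸))^(1/4) = 1.35×10³ K.

T ≈ 1.35×10³ K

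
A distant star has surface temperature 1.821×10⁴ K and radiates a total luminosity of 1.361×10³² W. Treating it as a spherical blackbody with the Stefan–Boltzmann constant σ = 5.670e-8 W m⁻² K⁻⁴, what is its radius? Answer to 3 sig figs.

R ≈ 4.17×10¹⁰ m

L = 4πR²σT⁴ ⇒ R = √(L/(4πσT⁴)).
σT⁴ = 6.23480×10⁹ W/m², so R = √(1.361×10³²/(4π×6.23480×10⁹)) = 4.17×10¹⁰ m.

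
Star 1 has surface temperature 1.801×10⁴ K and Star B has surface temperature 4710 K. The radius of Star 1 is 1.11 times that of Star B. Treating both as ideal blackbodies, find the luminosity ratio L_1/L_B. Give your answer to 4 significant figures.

L_1/L_B ≈ 263.4

L ∝ R²T⁴, so L_1/L_B = (R_1/R_B)²(T_1/T_B)⁴ = (1.11)² × (1.801×10⁴/4710)⁴ = 1.2321 × 213.782 = 263.4.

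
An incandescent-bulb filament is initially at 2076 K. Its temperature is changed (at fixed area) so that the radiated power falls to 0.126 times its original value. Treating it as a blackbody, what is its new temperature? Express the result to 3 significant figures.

P ∝ T⁴, so T₂/T₁ = (P₂/P₁)^(1/4) = (0.126)^(1/4) = 0.595789.
T₂ = 2076 × 0.595789 = 1.24×10³ K.

T₂ ≈ 1.24×10³ K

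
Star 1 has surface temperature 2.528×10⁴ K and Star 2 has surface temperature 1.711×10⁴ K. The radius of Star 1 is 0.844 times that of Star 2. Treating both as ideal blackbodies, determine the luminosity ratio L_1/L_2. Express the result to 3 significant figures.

L_1/L_2 ≈ 3.39

L ∝ R²T⁴, so L_1/L_2 = (R_1/R_2)²(T_1/T_2)⁴ = (0.844)² × (2.528×10⁴/1.711×10⁴)⁴ = 0.712336 × 4.76550 = 3.39.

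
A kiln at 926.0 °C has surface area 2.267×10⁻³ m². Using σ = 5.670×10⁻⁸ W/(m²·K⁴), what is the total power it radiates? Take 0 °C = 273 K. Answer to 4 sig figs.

P ≈ 265.7 W

T = 926.0 °C + 273 = 1199.0 K.
Area A = 2.267×10⁻³ m².
P = σAT⁴ = 5.670×10⁻⁸ × 2.267×10⁻³ × (1199.0)⁴ = 265.7 W.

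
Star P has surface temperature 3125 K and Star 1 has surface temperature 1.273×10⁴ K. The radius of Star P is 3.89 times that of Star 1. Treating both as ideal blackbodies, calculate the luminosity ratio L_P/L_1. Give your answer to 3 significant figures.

L_P/L_1 ≈ 0.0550

L ∝ R²T⁴, so L_P/L_1 = (R_P/R_1)²(T_P/T_1)⁴ = (3.89)² × (3125/1.273×10⁴)⁴ = 15.1321 × 3.63150×10⁻³ = 0.0550.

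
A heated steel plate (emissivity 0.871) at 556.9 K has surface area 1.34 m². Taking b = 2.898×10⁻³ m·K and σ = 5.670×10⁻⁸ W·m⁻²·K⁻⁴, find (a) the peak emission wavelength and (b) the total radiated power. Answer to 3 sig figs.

(a) λ_max = b/T = 2.898×10⁻³/556.9 = 5.204×10⁻⁶ m = 5.20 μm.
Area A = 1.34 m².
(b) P = εσAT⁴ = 0.871×5.670×10⁻⁸×1.34×(556.9)⁴ = 6.37×10³ W.

λ_max ≈ 5.20 μm; P ≈ 6.37×10³ W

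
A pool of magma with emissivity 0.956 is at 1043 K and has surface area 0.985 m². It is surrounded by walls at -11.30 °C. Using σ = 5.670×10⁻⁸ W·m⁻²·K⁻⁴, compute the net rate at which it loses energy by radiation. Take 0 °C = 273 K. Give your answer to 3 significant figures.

Surroundings: T = -11.30 °C + 273 = 261.70 K.
Area A = 0.985 m².
Net radiated power P_net = εσA(T⁴ − T₀⁴) = 0.956×5.670×10⁻⁸×0.985×(1043⁴ − 261.70⁴).
T⁴ − T₀⁴ = 1.18342×10¹² − 4.69045×10⁹ = 1.17873×10¹² K⁴, so P_net = 6.29×10⁴ W.

Net loss ≈ 6.29×10⁴ W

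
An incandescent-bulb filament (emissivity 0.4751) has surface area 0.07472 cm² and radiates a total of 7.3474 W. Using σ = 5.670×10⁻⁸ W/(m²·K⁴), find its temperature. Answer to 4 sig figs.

T ≈ 2458 K

Area A = 0.07472 cm² = 7.472×10⁻⁶ m².
P = εσAT⁴ ⇒ T = (P/(εσA))^(1/4) = (7.3474/(0.4751×5.670×10⁻⁸×7.472×10⁻⁶))^(1/4) = 2458 K.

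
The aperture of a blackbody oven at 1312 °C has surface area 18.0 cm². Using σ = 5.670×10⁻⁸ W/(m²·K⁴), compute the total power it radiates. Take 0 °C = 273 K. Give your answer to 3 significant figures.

P ≈ 644 W

T = 1312 °C + 273 = 1585 K.
Area A = 18.0 cm² = 1.80×10⁻³ m².
P = σAT⁴ = 5.670×10⁻⁸ × 1.80×10⁻³ × (1585)⁴ = 644 W.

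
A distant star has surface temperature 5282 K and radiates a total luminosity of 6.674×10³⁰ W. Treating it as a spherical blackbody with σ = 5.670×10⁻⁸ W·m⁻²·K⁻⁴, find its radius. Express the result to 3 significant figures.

R ≈ 1.10×10¹¹ m

L = 4πR²σT⁴ ⇒ R = √(L/(4πσT⁴)).
σT⁴ = 4.41343×10⁷ W/m², so R = √(6.674×10³⁰/(4π×4.41343×10⁷)) = 1.10×10¹¹ m.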